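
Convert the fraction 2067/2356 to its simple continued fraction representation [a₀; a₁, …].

[0; 1, 7, 6, 1, 1, 3, 6]

Apply division with remainder until the remainder is 0:
2067 = 0·2356 + 2067, so a_0 = 0
2356 = 1·2067 + 289, so a_1 = 1
2067 = 7·289 + 44, so a_2 = 7
289 = 6·44 + 25, so a_3 = 6
44 = 1·25 + 19, so a_4 = 1
25 = 1·19 + 6, so a_5 = 1
19 = 3·6 + 1, so a_6 = 3
6 = 6·1 + 0, so a_7 = 6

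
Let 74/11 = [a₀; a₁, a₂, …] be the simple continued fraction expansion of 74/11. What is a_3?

1

⌊74/11⌋ = 6, remainder 8
⌊11/8⌋ = 1, remainder 3
⌊8/3⌋ = 2, remainder 2
⌊3/2⌋ = 1, remainder 1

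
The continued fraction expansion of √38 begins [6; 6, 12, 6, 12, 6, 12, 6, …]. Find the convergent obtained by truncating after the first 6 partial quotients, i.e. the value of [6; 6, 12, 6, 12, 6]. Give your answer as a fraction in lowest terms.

a_0 = 6: 6/1
a_1 = 6: 37/6
a_2 = 12: 450/73
a_3 = 6: 2737/444
a_4 = 12: 33294/5401
a_5 = 6: 202501/32850

202501/32850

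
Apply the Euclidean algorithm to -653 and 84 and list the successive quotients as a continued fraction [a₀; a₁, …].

Run the Euclidean algorithm, recording each quotient:
⌊-653/84⌋ = -8, remainder 19
⌊84/19⌋ = 4, remainder 8
⌊19/8⌋ = 2, remainder 3
⌊8/3⌋ = 2, remainder 2
⌊3/2⌋ = 1, remainder 1
⌊2/1⌋ = 2, remainder 0

[-8; 4, 2, 2, 1, 2]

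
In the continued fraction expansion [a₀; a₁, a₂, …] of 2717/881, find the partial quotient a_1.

⌊2717/881⌋ = 3, remainder 74
⌊881/74⌋ = 11, remainder 67

11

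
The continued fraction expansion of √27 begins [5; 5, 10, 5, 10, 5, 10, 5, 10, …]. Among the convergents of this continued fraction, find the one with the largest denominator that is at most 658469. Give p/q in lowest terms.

a_0 = 5: 5/1  (≤ bound)
a_1 = 5: 26/5  (≤ bound)
a_2 = 10: 265/51  (≤ bound)
a_3 = 5: 1351/260  (≤ bound)
a_4 = 10: 13775/2651  (≤ bound)
a_5 = 5: 70226/13515  (≤ bound)
a_6 = 10: 716035/137801  (≤ bound)
a_7 = 5: 3650401/702520  (> 658469, stop)

716035/137801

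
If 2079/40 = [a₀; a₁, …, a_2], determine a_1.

1

2079 ÷ 40 → quotient 51, remainder 39
40 ÷ 39 → quotient 1, remainder 1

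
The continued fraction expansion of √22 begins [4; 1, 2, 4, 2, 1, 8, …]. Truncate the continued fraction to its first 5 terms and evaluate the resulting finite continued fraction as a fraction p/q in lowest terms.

136/29

Use the convergent recurrence hₖ = aₖ·hₖ₋₁ + hₖ₋₂ (and likewise for the denominators kₖ):
a_0 = 4: 4/1
a_1 = 1: 5/1
a_2 = 2: 14/3
a_3 = 4: 61/13
a_4 = 2: 136/29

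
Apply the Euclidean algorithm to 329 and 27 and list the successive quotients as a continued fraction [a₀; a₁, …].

[12; 5, 2, 2]

329 = 12·27 + 5, so a_0 = 12
27 = 5·5 + 2, so a_1 = 5
5 = 2·2 + 1, so a_2 = 2
2 = 2·1 + 0, so a_3 = 2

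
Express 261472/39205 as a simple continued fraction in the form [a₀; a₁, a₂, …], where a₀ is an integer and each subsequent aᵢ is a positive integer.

Run the Euclidean algorithm, recording each quotient:
261472 ÷ 39205 → quotient 6, remainder 26242
39205 ÷ 26242 → quotient 1, remainder 12963
26242 ÷ 12963 → quotient 2, remainder 316
12963 ÷ 316 → quotient 41, remainder 7
316 ÷ 7 → quotient 45, remainder 1
7 ÷ 1 → quotient 7, remainder 0

[6; 1, 2, 41, 45, 7]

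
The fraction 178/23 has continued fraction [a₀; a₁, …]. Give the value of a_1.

1

Apply division with remainder until the remainder is 0:
178 = 7·23 + 17, so a_0 = 7
23 = 1·17 + 6, so a_1 = 1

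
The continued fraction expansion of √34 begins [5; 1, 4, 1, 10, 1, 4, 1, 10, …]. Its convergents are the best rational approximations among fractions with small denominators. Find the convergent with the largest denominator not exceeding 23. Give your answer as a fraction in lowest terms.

List convergents until the denominator exceeds the bound:
a_0 = 5: 5/1  (≤ bound)
a_1 = 1: 6/1  (≤ bound)
a_2 = 4: 29/5  (≤ bound)
a_3 = 1: 35/6  (≤ bound)
a_4 = 10: 379/65  (> 23, stop)

35/6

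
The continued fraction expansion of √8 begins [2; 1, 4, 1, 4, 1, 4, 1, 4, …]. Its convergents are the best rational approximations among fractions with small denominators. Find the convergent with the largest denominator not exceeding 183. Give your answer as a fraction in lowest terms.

a_0 = 2: 2/1  (≤ bound)
a_1 = 1: 3/1  (≤ bound)
a_2 = 4: 14/5  (≤ bound)
a_3 = 1: 17/6  (≤ bound)
a_4 = 4: 82/29  (≤ bound)
a_5 = 1: 99/35  (≤ bound)
a_6 = 4: 478/169  (≤ bound)
a_7 = 1: 577/204  (> 183, stop)

478/169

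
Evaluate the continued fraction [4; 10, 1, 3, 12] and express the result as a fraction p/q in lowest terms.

2157/527

Start with 12.
3 + 1/(12/1) = 3 + 1/12 = 37/12
1 + 1/(37/12) = 1 + 12/37 = 49/37
10 + 1/(49/37) = 10 + 37/49 = 527/49
4 + 1/(527/49) = 4 + 49/527 = 2157/527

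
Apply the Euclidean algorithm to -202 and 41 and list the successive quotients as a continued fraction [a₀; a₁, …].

[-5; 13, 1, 2]

Run the Euclidean algorithm, recording each quotient:
⌊-202/41⌋ = -5, remainder 3
⌊41/3⌋ = 13, remainder 2
⌊3/2⌋ = 1, remainder 1
⌊2/1⌋ = 2, remainder 0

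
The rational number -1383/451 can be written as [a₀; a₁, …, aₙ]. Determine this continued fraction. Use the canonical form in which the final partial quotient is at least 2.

[-4; 1, 14, 30]

⌊-1383/451⌋ = -4, remainder 421
⌊451/421⌋ = 1, remainder 30
⌊421/30⌋ = 14, remainder 1
⌊30/1⌋ = 30, remainder 0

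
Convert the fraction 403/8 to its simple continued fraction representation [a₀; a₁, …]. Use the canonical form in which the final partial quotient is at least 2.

Apply division with remainder until the remainder is 0:
⌊403/8⌋ = 50, remainder 3
⌊8/3⌋ = 2, remainder 2
⌊3/2⌋ = 1, remainder 1
⌊2/1⌋ = 2, remainder 0

[50; 2, 1, 2]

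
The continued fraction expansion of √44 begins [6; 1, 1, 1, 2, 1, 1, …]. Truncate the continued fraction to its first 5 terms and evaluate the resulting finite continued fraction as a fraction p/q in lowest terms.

53/8

a_0 = 6: 6/1
a_1 = 1: 7/1
a_2 = 1: 13/2
a_3 = 1: 20/3
a_4 = 2: 53/8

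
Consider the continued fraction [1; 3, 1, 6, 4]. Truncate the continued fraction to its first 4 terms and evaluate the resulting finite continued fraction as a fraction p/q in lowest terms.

34/27

Start with 6.
1 + 1/(6/1) = 1 + 1/6 = 7/6
3 + 1/(7/6) = 3 + 6/7 = 27/7
1 + 1/(27/7) = 1 + 7/27 = 34/27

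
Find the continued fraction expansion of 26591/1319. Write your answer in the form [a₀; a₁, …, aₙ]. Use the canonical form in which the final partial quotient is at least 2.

[20; 6, 3, 1, 52]

⌊26591/1319⌋ = 20, remainder 211
⌊1319/211⌋ = 6, remainder 53
⌊211/53⌋ = 3, remainder 52
⌊53/52⌋ = 1, remainder 1
⌊52/1⌋ = 52, remainder 0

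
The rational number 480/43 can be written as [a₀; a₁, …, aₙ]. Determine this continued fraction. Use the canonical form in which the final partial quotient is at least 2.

[11; 6, 7]

Run the Euclidean algorithm, recording each quotient:
⌊480/43⌋ = 11, remainder 7
⌊43/7⌋ = 6, remainder 1
⌊7/1⌋ = 7, remainder 0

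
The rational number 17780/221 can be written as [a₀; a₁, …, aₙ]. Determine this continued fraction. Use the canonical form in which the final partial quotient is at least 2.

⌊17780/221⌋ = 80, remainder 100
⌊221/100⌋ = 2, remainder 21
⌊100/21⌋ = 4, remainder 16
⌊21/16⌋ = 1, remainder 5
⌊16/5⌋ = 3, remainder 1
⌊5/1⌋ = 5, remainder 0

[80; 2, 4, 1, 3, 5]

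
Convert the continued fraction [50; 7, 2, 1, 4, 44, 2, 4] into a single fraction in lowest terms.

2075527/41398

Work from the innermost term outward:
Start with 4.
2 + 1/(4/1) = 2 + 1/4 = 9/4
44 + 1/(9/4) = 44 + 4/9 = 400/9
4 + 1/(400/9) = 4 + 9/400 = 1609/400
1 + 1/(1609/400) = 1 + 400/1609 = 2009/1609
2 + 1/(2009/1609) = 2 + 1609/2009 = 5627/2009
7 + 1/(5627/2009) = 7 + 2009/5627 = 41398/5627
50 + 1/(41398/5627) = 50 + 5627/41398 = 2075527/41398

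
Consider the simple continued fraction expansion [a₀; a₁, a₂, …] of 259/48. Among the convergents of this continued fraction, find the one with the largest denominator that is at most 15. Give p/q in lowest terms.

List convergents until the denominator exceeds the bound:
a_0 = 5: 5/1  (≤ bound)
a_1 = 2: 11/2  (≤ bound)
a_2 = 1: 16/3  (≤ bound)
a_3 = 1: 27/5  (≤ bound)
a_4 = 9: 259/48  (> 15, stop)

27/5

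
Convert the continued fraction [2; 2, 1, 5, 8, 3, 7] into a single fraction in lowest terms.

a_0 = 2: 2/1
a_1 = 2: 5/2
a_2 = 1: 7/3
a_3 = 5: 40/17
a_4 = 8: 327/139
a_5 = 3: 1021/434
a_6 = 7: 7474/3177

7474/3177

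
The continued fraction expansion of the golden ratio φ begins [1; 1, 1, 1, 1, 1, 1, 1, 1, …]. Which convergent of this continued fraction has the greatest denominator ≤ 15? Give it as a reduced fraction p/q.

21/13

List convergents until the denominator exceeds the bound:
a_0 = 1: 1/1  (≤ bound)
a_1 = 1: 2/1  (≤ bound)
a_2 = 1: 3/2  (≤ bound)
a_3 = 1: 5/3  (≤ bound)
a_4 = 1: 8/5  (≤ bound)
a_5 = 1: 13/8  (≤ bound)
a_6 = 1: 21/13  (≤ bound)
a_7 = 1: 34/21  (> 15, stop)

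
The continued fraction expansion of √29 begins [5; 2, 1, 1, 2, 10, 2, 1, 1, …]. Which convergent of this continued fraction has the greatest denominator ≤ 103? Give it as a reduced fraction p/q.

70/13

List convergents until the denominator exceeds the bound:
a_0 = 5: 5/1  (≤ bound)
a_1 = 2: 11/2  (≤ bound)
a_2 = 1: 16/3  (≤ bound)
a_3 = 1: 27/5  (≤ bound)
a_4 = 2: 70/13  (≤ bound)
a_5 = 10: 727/135  (> 103, stop)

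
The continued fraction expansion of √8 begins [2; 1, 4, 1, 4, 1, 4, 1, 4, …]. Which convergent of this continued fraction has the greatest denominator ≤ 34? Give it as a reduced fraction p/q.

List convergents until the denominator exceeds the bound:
a_0 = 2: 2/1  (≤ bound)
a_1 = 1: 3/1  (≤ bound)
a_2 = 4: 14/5  (≤ bound)
a_3 = 1: 17/6  (≤ bound)
a_4 = 4: 82/29  (≤ bound)
a_5 = 1: 99/35  (> 34, stop)

82/29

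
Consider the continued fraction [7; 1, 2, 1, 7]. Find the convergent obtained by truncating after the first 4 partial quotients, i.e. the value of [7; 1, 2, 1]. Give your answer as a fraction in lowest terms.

31/4

a_0 = 7: 7/1
a_1 = 1: 8/1
a_2 = 2: 23/3
a_3 = 1: 31/4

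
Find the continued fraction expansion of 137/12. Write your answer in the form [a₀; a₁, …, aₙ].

137 ÷ 12 → quotient 11, remainder 5
12 ÷ 5 → quotient 2, remainder 2
5 ÷ 2 → quotient 2, remainder 1
2 ÷ 1 → quotient 2, remainder 0

[11; 2, 2, 2]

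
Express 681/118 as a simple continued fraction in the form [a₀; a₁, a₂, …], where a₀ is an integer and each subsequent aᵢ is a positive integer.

681 ÷ 118 → quotient 5, remainder 91
118 ÷ 91 → quotient 1, remainder 27
91 ÷ 27 → quotient 3, remainder 10
27 ÷ 10 → quotient 2, remainder 7
10 ÷ 7 → quotient 1, remainder 3
7 ÷ 3 → quotient 2, remainder 1
3 ÷ 1 → quotient 3, remainder 0

[5; 1, 3, 2, 1, 2, 3]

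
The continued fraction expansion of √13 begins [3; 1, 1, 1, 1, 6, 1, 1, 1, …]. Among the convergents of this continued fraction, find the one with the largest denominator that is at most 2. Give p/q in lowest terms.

List convergents until the denominator exceeds the bound:
a_0 = 3: 3/1  (≤ bound)
a_1 = 1: 4/1  (≤ bound)
a_2 = 1: 7/2  (≤ bound)
a_3 = 1: 11/3  (> 2, stop)

7/2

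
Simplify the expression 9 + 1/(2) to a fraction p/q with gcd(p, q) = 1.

Start with 2.
9 + 1/(2/1) = 9 + 1/2 = 19/2

19/2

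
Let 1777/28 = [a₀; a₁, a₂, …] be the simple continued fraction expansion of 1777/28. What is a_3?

2

Repeatedly divide and take the remainder:
⌊1777/28⌋ = 63, remainder 13
⌊28/13⌋ = 2, remainder 2
⌊13/2⌋ = 6, remainder 1
⌊2/1⌋ = 2, remainder 0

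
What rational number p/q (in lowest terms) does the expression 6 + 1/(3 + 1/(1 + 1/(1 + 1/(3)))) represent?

Start with 3.
1 + 1/(3/1) = 1 + 1/3 = 4/3
1 + 1/(4/3) = 1 + 3/4 = 7/4
3 + 1/(7/4) = 3 + 4/7 = 25/7
6 + 1/(25/7) = 6 + 7/25 = 157/25

157/25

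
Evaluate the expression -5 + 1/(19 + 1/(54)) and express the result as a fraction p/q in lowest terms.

-5081/1027

Work from the innermost term outward:
Start with 54.
19 + 1/(54/1) = 19 + 1/54 = 1027/54
-5 + 1/(1027/54) = -5 + 54/1027 = -5081/1027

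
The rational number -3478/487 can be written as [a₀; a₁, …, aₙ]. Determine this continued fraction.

[-8; 1, 6, 17, 4]

⌊-3478/487⌋ = -8, remainder 418
⌊487/418⌋ = 1, remainder 69
⌊418/69⌋ = 6, remainder 4
⌊69/4⌋ = 17, remainder 1
⌊4/1⌋ = 4, remainder 0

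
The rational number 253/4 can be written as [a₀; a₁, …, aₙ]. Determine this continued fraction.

253 = 63·4 + 1, so a_0 = 63
4 = 4·1 + 0, so a_1 = 4

[63; 4]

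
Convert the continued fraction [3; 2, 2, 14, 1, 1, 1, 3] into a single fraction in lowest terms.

2814/827

Work from the innermost term outward:
Start with 3.
1 + 1/(3/1) = 1 + 1/3 = 4/3
1 + 1/(4/3) = 1 + 3/4 = 7/4
1 + 1/(7/4) = 1 + 4/7 = 11/7
14 + 1/(11/7) = 14 + 7/11 = 161/11
2 + 1/(161/11) = 2 + 11/161 = 333/161
2 + 1/(333/161) = 2 + 161/333 = 827/333
3 + 1/(827/333) = 3 + 333/827 = 2814/827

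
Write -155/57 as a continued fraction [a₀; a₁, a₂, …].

[-3; 3, 1, 1, 3, 2]

⌊-155/57⌋ = -3, remainder 16
⌊57/16⌋ = 3, remainder 9
⌊16/9⌋ = 1, remainder 7
⌊9/7⌋ = 1, remainder 2
⌊7/2⌋ = 3, remainder 1
⌊2/1⌋ = 2, remainder 0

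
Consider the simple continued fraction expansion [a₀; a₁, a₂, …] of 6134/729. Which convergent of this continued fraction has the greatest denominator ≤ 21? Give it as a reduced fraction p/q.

101/12

List convergents until the denominator exceeds the bound:
a_0 = 8: 8/1  (≤ bound)
a_1 = 2: 17/2  (≤ bound)
a_2 = 2: 42/5  (≤ bound)
a_3 = 2: 101/12  (≤ bound)
a_4 = 2: 244/29  (> 21, stop)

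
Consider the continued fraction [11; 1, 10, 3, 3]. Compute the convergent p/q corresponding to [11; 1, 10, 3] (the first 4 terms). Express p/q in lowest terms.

405/34

Start with 3.
10 + 1/(3/1) = 10 + 1/3 = 31/3
1 + 1/(31/3) = 1 + 3/31 = 34/31
11 + 1/(34/31) = 11 + 31/34 = 405/34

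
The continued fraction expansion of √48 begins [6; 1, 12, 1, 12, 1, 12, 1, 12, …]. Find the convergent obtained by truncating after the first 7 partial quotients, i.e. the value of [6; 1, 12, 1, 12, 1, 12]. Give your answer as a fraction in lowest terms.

Use the convergent recurrence hₖ = aₖ·hₖ₋₁ + hₖ₋₂ (and likewise for the denominators kₖ):
a_0 = 6: 6/1
a_1 = 1: 7/1
a_2 = 12: 90/13
a_3 = 1: 97/14
a_4 = 12: 1254/181
a_5 = 1: 1351/195
a_6 = 12: 17466/2521

17466/2521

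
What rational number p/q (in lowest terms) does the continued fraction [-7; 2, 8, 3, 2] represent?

Start with 2.
3 + 1/(2/1) = 3 + 1/2 = 7/2
8 + 1/(7/2) = 8 + 2/7 = 58/7
2 + 1/(58/7) = 2 + 7/58 = 123/58
-7 + 1/(123/58) = -7 + 58/123 = -803/123

-803/123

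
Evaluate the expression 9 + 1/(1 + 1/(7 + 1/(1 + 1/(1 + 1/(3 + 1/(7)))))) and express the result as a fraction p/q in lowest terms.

Start with 7.
3 + 1/(7/1) = 3 + 1/7 = 22/7
1 + 1/(22/7) = 1 + 7/22 = 29/22
1 + 1/(29/22) = 1 + 22/29 = 51/29
7 + 1/(51/29) = 7 + 29/51 = 386/51
1 + 1/(386/51) = 1 + 51/386 = 437/386
9 + 1/(437/386) = 9 + 386/437 = 4319/437

4319/437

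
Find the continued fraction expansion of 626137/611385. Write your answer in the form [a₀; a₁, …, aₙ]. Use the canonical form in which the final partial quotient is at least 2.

[1; 41, 2, 3, 1, 52, 10, 3]

Apply division with remainder until the remainder is 0:
626137 ÷ 611385 → quotient 1, remainder 14752
611385 ÷ 14752 → quotient 41, remainder 6553
14752 ÷ 6553 → quotient 2, remainder 1646
6553 ÷ 1646 → quotient 3, remainder 1615
1646 ÷ 1615 → quotient 1, remainder 31
1615 ÷ 31 → quotient 52, remainder 3
31 ÷ 3 → quotient 10, remainder 1
3 ÷ 1 → quotient 3, remainder 0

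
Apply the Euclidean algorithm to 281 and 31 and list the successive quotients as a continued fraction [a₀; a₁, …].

[9; 15, 2]

Run the Euclidean algorithm, recording each quotient:
⌊281/31⌋ = 9, remainder 2
⌊31/2⌋ = 15, remainder 1
⌊2/1⌋ = 2, remainder 0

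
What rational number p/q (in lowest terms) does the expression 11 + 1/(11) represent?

Work from the innermost term outward:
Start with 11.
11 + 1/(11/1) = 11 + 1/11 = 122/11

122/11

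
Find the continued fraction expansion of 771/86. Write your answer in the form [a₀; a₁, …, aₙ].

⌊771/86⌋ = 8, remainder 83
⌊86/83⌋ = 1, remainder 3
⌊83/3⌋ = 27, remainder 2
⌊3/2⌋ = 1, remainder 1
⌊2/1⌋ = 2, remainder 0

[8; 1, 27, 1, 2]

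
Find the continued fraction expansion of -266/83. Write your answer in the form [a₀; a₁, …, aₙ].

-266 = -4·83 + 66, so a_0 = -4
83 = 1·66 + 17, so a_1 = 1
66 = 3·17 + 15, so a_2 = 3
17 = 1·15 + 2, so a_3 = 1
15 = 7·2 + 1, so a_4 = 7
2 = 2·1 + 0, so a_5 = 2

[-4; 1, 3, 1, 7, 2]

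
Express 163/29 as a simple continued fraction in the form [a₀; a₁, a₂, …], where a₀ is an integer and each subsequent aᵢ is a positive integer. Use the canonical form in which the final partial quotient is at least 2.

163 ÷ 29 → quotient 5, remainder 18
29 ÷ 18 → quotient 1, remainder 11
18 ÷ 11 → quotient 1, remainder 7
11 ÷ 7 → quotient 1, remainder 4
7 ÷ 4 → quotient 1, remainder 3
4 ÷ 3 → quotient 1, remainder 1
3 ÷ 1 → quotient 3, remainder 0

[5; 1, 1, 1, 1, 1, 3]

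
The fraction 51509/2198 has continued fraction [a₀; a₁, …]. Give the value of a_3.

⌊51509/2198⌋ = 23, remainder 955
⌊2198/955⌋ = 2, remainder 288
⌊955/288⌋ = 3, remainder 91
⌊288/91⌋ = 3, remainder 15

3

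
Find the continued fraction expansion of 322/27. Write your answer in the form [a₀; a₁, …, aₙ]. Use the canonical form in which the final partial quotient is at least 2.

[11; 1, 12, 2]

322 = 11·27 + 25, so a_0 = 11
27 = 1·25 + 2, so a_1 = 1
25 = 12·2 + 1, so a_2 = 12
2 = 2·1 + 0, so a_3 = 2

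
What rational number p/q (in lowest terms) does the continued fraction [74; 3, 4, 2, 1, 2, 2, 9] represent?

a_0 = 74: 74/1
a_1 = 3: 223/3
a_2 = 4: 966/13
a_3 = 2: 2155/29
a_4 = 1: 3121/42
a_5 = 2: 8397/113
a_6 = 2: 19915/268
a_7 = 9: 187632/2525

187632/2525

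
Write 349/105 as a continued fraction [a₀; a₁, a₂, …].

[3; 3, 11, 3]

349 = 3·105 + 34, so a_0 = 3
105 = 3·34 + 3, so a_1 = 3
34 = 11·3 + 1, so a_2 = 11
3 = 3·1 + 0, so a_3 = 3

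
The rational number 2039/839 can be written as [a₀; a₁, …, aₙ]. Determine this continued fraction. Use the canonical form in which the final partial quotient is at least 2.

[2; 2, 3, 11, 1, 2, 3]

Repeatedly divide and take the remainder:
⌊2039/839⌋ = 2, remainder 361
⌊839/361⌋ = 2, remainder 117
⌊361/117⌋ = 3, remainder 10
⌊117/10⌋ = 11, remainder 7
⌊10/7⌋ = 1, remainder 3
⌊7/3⌋ = 2, remainder 1
⌊3/1⌋ = 3, remainder 0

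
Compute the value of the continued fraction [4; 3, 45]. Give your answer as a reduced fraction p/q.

Starting at the tail and folding back:
Start with 45.
3 + 1/(45/1) = 3 + 1/45 = 136/45
4 + 1/(136/45) = 4 + 45/136 = 589/136

589/136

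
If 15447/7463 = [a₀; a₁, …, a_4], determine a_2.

15447 = 2·7463 + 521, so a_0 = 2
7463 = 14·521 + 169, so a_1 = 14
521 = 3·169 + 14, so a_2 = 3

3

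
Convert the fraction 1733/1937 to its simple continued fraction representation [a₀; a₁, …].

[0; 1, 8, 2, 50, 2]

1733 ÷ 1937 → quotient 0, remainder 1733
1937 ÷ 1733 → quotient 1, remainder 204
1733 ÷ 204 → quotient 8, remainder 101
204 ÷ 101 → quotient 2, remainder 2
101 ÷ 2 → quotient 50, remainder 1
2 ÷ 1 → quotient 2, remainder 0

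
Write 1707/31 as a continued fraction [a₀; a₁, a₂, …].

1707 = 55·31 + 2, so a_0 = 55
31 = 15·2 + 1, so a_1 = 15
2 = 2·1 + 0, so a_2 = 2

[55; 15, 2]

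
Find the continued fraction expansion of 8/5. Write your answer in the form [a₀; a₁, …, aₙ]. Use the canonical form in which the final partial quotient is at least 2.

8 = 1·5 + 3, so a_0 = 1
5 = 1·3 + 2, so a_1 = 1
3 = 1·2 + 1, so a_2 = 1
2 = 2·1 + 0, so a_3 = 2

[1; 1, 1, 2]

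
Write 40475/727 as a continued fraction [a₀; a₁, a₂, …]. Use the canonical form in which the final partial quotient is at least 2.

[55; 1, 2, 14, 1, 4, 3]

Run the Euclidean algorithm, recording each quotient:
40475 = 55·727 + 490, so a_0 = 55
727 = 1·490 + 237, so a_1 = 1
490 = 2·237 + 16, so a_2 = 2
237 = 14·16 + 13, so a_3 = 14
16 = 1·13 + 3, so a_4 = 1
13 = 4·3 + 1, so a_5 = 4
3 = 3·1 + 0, so a_6 = 3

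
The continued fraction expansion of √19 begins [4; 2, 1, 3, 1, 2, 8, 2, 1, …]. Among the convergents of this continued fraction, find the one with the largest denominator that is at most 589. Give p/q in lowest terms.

1421/326

a_0 = 4: 4/1  (≤ bound)
a_1 = 2: 9/2  (≤ bound)
a_2 = 1: 13/3  (≤ bound)
a_3 = 3: 48/11  (≤ bound)
a_4 = 1: 61/14  (≤ bound)
a_5 = 2: 170/39  (≤ bound)
a_6 = 8: 1421/326  (≤ bound)
a_7 = 2: 3012/691  (> 589, stop)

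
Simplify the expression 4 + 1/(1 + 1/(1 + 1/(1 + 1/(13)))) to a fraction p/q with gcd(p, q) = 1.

Starting at the tail and folding back:
Start with 13.
1 + 1/(13/1) = 1 + 1/13 = 14/13
1 + 1/(14/13) = 1 + 13/14 = 27/14
1 + 1/(27/14) = 1 + 14/27 = 41/27
4 + 1/(41/27) = 4 + 27/41 = 191/41

191/41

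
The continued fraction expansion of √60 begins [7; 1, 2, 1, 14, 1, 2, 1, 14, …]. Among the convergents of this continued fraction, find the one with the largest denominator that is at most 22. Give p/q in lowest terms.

List convergents until the denominator exceeds the bound:
a_0 = 7: 7/1  (≤ bound)
a_1 = 1: 8/1  (≤ bound)
a_2 = 2: 23/3  (≤ bound)
a_3 = 1: 31/4  (≤ bound)
a_4 = 14: 457/59  (> 22, stop)

31/4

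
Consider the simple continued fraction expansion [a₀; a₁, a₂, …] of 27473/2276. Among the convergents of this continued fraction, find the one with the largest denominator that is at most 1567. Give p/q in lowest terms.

List convergents until the denominator exceeds the bound:
a_0 = 12: 12/1  (≤ bound)
a_1 = 14: 169/14  (≤ bound)
a_2 = 7: 1195/99  (≤ bound)
a_3 = 3: 3754/311  (≤ bound)
a_4 = 7: 27473/2276  (> 1567, stop)

3754/311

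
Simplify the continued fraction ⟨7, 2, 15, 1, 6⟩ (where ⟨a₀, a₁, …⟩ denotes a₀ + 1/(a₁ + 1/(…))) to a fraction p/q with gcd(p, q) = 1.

Collapse the nested fraction from the inside out:
Start with 6.
1 + 1/(6/1) = 1 + 1/6 = 7/6
15 + 1/(7/6) = 15 + 6/7 = 111/7
2 + 1/(111/7) = 2 + 7/111 = 229/111
7 + 1/(229/111) = 7 + 111/229 = 1714/229

1714/229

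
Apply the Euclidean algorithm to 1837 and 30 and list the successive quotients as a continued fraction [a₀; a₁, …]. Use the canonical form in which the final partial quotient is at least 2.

Run the Euclidean algorithm, recording each quotient:
⌊1837/30⌋ = 61, remainder 7
⌊30/7⌋ = 4, remainder 2
⌊7/2⌋ = 3, remainder 1
⌊2/1⌋ = 2, remainder 0

[61; 4, 3, 2]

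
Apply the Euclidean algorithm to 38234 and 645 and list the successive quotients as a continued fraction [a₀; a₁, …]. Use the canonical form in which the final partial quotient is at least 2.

[59; 3, 1, 1, 1, 1, 11, 3]

Run the Euclidean algorithm, recording each quotient:
⌊38234/645⌋ = 59, remainder 179
⌊645/179⌋ = 3, remainder 108
⌊179/108⌋ = 1, remainder 71
⌊108/71⌋ = 1, remainder 37
⌊71/37⌋ = 1, remainder 34
⌊37/34⌋ = 1, remainder 3
⌊34/3⌋ = 11, remainder 1
⌊3/1⌋ = 3, remainder 0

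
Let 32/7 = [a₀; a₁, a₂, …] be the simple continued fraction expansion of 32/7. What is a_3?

3

32 ÷ 7 → quotient 4, remainder 4
7 ÷ 4 → quotient 1, remainder 3
4 ÷ 3 → quotient 1, remainder 1
3 ÷ 1 → quotient 3, remainder 0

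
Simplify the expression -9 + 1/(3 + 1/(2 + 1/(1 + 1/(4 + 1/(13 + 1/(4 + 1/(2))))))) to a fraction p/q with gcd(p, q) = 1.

-49454/5683

Start with 2.
4 + 1/(2/1) = 4 + 1/2 = 9/2
13 + 1/(9/2) = 13 + 2/9 = 119/9
4 + 1/(119/9) = 4 + 9/119 = 485/119
1 + 1/(485/119) = 1 + 119/485 = 604/485
2 + 1/(604/485) = 2 + 485/604 = 1693/604
3 + 1/(1693/604) = 3 + 604/1693 = 5683/1693
-9 + 1/(5683/1693) = -9 + 1693/5683 = -49454/5683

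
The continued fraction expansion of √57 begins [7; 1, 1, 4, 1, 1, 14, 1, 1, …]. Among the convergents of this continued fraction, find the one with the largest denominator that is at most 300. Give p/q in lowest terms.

2197/291

a_0 = 7: 7/1  (≤ bound)
a_1 = 1: 8/1  (≤ bound)
a_2 = 1: 15/2  (≤ bound)
a_3 = 4: 68/9  (≤ bound)
a_4 = 1: 83/11  (≤ bound)
a_5 = 1: 151/20  (≤ bound)
a_6 = 14: 2197/291  (≤ bound)
a_7 = 1: 2348/311  (> 300, stop)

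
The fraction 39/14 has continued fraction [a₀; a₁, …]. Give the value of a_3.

1

39 = 2·14 + 11, so a_0 = 2
14 = 1·11 + 3, so a_1 = 1
11 = 3·3 + 2, so a_2 = 3
3 = 1·2 + 1, so a_3 = 1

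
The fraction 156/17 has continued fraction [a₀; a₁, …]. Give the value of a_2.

Run the Euclidean algorithm, recording each quotient:
156 ÷ 17 → quotient 9, remainder 3
17 ÷ 3 → quotient 5, remainder 2
3 ÷ 2 → quotient 1, remainder 1

1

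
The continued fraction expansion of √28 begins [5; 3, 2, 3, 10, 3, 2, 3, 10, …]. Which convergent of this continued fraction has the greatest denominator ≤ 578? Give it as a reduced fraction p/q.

1307/247

List convergents until the denominator exceeds the bound:
a_0 = 5: 5/1  (≤ bound)
a_1 = 3: 16/3  (≤ bound)
a_2 = 2: 37/7  (≤ bound)
a_3 = 3: 127/24  (≤ bound)
a_4 = 10: 1307/247  (≤ bound)
a_5 = 3: 4048/765  (> 578, stop)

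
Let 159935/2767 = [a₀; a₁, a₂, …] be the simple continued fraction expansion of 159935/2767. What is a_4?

1

Repeatedly divide and take the remainder:
159935 = 57·2767 + 2216, so a_0 = 57
2767 = 1·2216 + 551, so a_1 = 1
2216 = 4·551 + 12, so a_2 = 4
551 = 45·12 + 11, so a_3 = 45
12 = 1·11 + 1, so a_4 = 1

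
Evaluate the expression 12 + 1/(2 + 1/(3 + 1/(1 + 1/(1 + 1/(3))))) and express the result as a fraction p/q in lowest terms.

709/57

a_0 = 12: 12/1
a_1 = 2: 25/2
a_2 = 3: 87/7
a_3 = 1: 112/9
a_4 = 1: 199/16
a_5 = 3: 709/57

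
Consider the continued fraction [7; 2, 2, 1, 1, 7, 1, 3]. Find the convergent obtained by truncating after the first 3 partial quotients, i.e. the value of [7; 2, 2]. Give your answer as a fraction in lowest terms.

Compute successive convergents:
a_0 = 7: 7/1
a_1 = 2: 15/2
a_2 = 2: 37/5

37/5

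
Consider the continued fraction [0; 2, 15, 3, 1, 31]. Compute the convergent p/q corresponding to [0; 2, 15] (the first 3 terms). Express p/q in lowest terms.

15/31

Work from the innermost term outward:
Start with 15.
2 + 1/(15/1) = 2 + 1/15 = 31/15
0 + 1/(31/15) = 0 + 15/31 = 15/31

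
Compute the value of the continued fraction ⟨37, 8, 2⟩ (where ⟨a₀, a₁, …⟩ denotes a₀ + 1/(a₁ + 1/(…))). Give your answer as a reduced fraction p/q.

Starting at the tail and folding back:
Start with 2.
8 + 1/(2/1) = 8 + 1/2 = 17/2
37 + 1/(17/2) = 37 + 2/17 = 631/17

631/17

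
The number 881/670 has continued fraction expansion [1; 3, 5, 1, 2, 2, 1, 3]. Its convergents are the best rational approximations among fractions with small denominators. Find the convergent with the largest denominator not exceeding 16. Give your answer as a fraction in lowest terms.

List convergents until the denominator exceeds the bound:
a_0 = 1: 1/1  (≤ bound)
a_1 = 3: 4/3  (≤ bound)
a_2 = 5: 21/16  (≤ bound)
a_3 = 1: 25/19  (> 16, stop)

21/16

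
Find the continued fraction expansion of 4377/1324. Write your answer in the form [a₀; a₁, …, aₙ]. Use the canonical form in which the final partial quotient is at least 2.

Run the Euclidean algorithm, recording each quotient:
4377 ÷ 1324 → quotient 3, remainder 405
1324 ÷ 405 → quotient 3, remainder 109
405 ÷ 109 → quotient 3, remainder 78
109 ÷ 78 → quotient 1, remainder 31
78 ÷ 31 → quotient 2, remainder 16
31 ÷ 16 → quotient 1, remainder 15
16 ÷ 15 → quotient 1, remainder 1
15 ÷ 1 → quotient 15, remainder 0

[3; 3, 3, 1, 2, 1, 1, 15]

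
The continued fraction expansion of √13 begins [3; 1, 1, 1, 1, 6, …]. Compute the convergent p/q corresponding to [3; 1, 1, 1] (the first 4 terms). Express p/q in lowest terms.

11/3

a_0 = 3: 3/1
a_1 = 1: 4/1
a_2 = 1: 7/2
a_3 = 1: 11/3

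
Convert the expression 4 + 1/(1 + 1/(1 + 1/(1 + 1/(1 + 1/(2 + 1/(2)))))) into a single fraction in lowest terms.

Work from the innermost term outward:
Start with 2.
2 + 1/(2/1) = 2 + 1/2 = 5/2
1 + 1/(5/2) = 1 + 2/5 = 7/5
1 + 1/(7/5) = 1 + 5/7 = 12/7
1 + 1/(12/7) = 1 + 7/12 = 19/12
1 + 1/(19/12) = 1 + 12/19 = 31/19
4 + 1/(31/19) = 4 + 19/31 = 143/31

143/31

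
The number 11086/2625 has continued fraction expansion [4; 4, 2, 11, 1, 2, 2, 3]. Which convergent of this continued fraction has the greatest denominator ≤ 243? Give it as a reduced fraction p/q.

a_0 = 4: 4/1  (≤ bound)
a_1 = 4: 17/4  (≤ bound)
a_2 = 2: 38/9  (≤ bound)
a_3 = 11: 435/103  (≤ bound)
a_4 = 1: 473/112  (≤ bound)
a_5 = 2: 1381/327  (> 243, stop)

473/112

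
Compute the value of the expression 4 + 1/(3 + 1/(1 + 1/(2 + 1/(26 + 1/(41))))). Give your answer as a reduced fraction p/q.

50846/11901

Collapse the nested fraction from the inside out:
Start with 41.
26 + 1/(41/1) = 26 + 1/41 = 1067/41
2 + 1/(1067/41) = 2 + 41/1067 = 2175/1067
1 + 1/(2175/1067) = 1 + 1067/2175 = 3242/2175
3 + 1/(3242/2175) = 3 + 2175/3242 = 11901/3242
4 + 1/(11901/3242) = 4 + 3242/11901 = 50846/11901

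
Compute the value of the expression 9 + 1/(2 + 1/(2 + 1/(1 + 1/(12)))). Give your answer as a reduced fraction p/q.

a_0 = 9: 9/1
a_1 = 2: 19/2
a_2 = 2: 47/5
a_3 = 1: 66/7
a_4 = 12: 839/89

839/89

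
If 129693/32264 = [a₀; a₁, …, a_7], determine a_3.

Apply division with remainder until the remainder is 0:
129693 = 4·32264 + 637, so a_0 = 4
32264 = 50·637 + 414, so a_1 = 50
637 = 1·414 + 223, so a_2 = 1
414 = 1·223 + 191, so a_3 = 1

1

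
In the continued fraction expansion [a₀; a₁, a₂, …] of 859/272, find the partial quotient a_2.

859 = 3·272 + 43, so a_0 = 3
272 = 6·43 + 14, so a_1 = 6
43 = 3·14 + 1, so a_2 = 3

3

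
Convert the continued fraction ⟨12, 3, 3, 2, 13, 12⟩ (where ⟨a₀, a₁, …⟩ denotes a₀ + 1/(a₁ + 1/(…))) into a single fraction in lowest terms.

45907/3731

Compute successive convergents:
a_0 = 12: 12/1
a_1 = 3: 37/3
a_2 = 3: 123/10
a_3 = 2: 283/23
a_4 = 13: 3802/309
a_5 = 12: 45907/3731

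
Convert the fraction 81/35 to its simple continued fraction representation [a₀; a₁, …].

[2; 3, 5, 2]

81 = 2·35 + 11, so a_0 = 2
35 = 3·11 + 2, so a_1 = 3
11 = 5·2 + 1, so a_2 = 5
2 = 2·1 + 0, so a_3 = 2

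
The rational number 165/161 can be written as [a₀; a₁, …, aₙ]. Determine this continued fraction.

[1; 40, 4]

⌊165/161⌋ = 1, remainder 4
⌊161/4⌋ = 40, remainder 1
⌊4/1⌋ = 4, remainder 0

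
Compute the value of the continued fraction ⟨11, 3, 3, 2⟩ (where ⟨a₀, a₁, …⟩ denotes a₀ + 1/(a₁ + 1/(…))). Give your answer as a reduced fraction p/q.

Starting at the tail and folding back:
Start with 2.
3 + 1/(2/1) = 3 + 1/2 = 7/2
3 + 1/(7/2) = 3 + 2/7 = 23/7
11 + 1/(23/7) = 11 + 7/23 = 260/23

260/23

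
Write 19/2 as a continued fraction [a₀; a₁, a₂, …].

Run the Euclidean algorithm, recording each quotient:
19 ÷ 2 → quotient 9, remainder 1
2 ÷ 1 → quotient 2, remainder 0

[9; 2]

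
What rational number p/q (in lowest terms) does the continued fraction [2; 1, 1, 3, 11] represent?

203/79

Use the convergent recurrence hₖ = aₖ·hₖ₋₁ + hₖ₋₂ (and likewise for the denominators kₖ):
a_0 = 2: 2/1
a_1 = 1: 3/1
a_2 = 1: 5/2
a_3 = 3: 18/7
a_4 = 11: 203/79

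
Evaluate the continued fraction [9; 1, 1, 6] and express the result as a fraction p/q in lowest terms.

a_0 = 9: 9/1
a_1 = 1: 10/1
a_2 = 1: 19/2
a_3 = 6: 124/13

124/13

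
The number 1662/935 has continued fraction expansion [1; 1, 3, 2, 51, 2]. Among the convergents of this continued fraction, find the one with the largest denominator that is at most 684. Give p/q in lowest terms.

List convergents until the denominator exceeds the bound:
a_0 = 1: 1/1  (≤ bound)
a_1 = 1: 2/1  (≤ bound)
a_2 = 3: 7/4  (≤ bound)
a_3 = 2: 16/9  (≤ bound)
a_4 = 51: 823/463  (≤ bound)
a_5 = 2: 1662/935  (> 684, stop)

823/463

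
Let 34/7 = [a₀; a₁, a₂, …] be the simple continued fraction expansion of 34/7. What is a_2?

Apply division with remainder until the remainder is 0:
34 ÷ 7 → quotient 4, remainder 6
7 ÷ 6 → quotient 1, remainder 1
6 ÷ 1 → quotient 6, remainder 0

6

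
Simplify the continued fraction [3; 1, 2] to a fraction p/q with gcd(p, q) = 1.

11/3

a_0 = 3: 3/1
a_1 = 1: 4/1
a_2 = 2: 11/3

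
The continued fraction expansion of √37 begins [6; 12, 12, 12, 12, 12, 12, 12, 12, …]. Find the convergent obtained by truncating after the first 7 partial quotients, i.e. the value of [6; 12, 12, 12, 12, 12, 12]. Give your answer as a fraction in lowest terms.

18798954/3090529

a_0 = 6: 6/1
a_1 = 12: 73/12
a_2 = 12: 882/145
a_3 = 12: 10657/1752
a_4 = 12: 128766/21169
a_5 = 12: 1555849/255780
a_6 = 12: 18798954/3090529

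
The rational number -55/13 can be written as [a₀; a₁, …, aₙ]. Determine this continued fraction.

Repeatedly divide and take the remainder:
-55 ÷ 13 → quotient -5, remainder 10
13 ÷ 10 → quotient 1, remainder 3
10 ÷ 3 → quotient 3, remainder 1
3 ÷ 1 → quotient 3, remainder 0

[-5; 1, 3, 3]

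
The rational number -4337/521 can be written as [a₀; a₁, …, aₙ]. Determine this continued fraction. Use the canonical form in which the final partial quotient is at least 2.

⌊-4337/521⌋ = -9, remainder 352
⌊521/352⌋ = 1, remainder 169
⌊352/169⌋ = 2, remainder 14
⌊169/14⌋ = 12, remainder 1
⌊14/1⌋ = 14, remainder 0

[-9; 1, 2, 12, 14]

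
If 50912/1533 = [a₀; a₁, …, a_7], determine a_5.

15

50912 = 33·1533 + 323, so a_0 = 33
1533 = 4·323 + 241, so a_1 = 4
323 = 1·241 + 82, so a_2 = 1
241 = 2·82 + 77, so a_3 = 2
82 = 1·77 + 5, so a_4 = 1
77 = 15·5 + 2, so a_5 = 15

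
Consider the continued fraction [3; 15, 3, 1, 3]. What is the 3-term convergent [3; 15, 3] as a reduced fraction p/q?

141/46

Start with 3.
15 + 1/(3/1) = 15 + 1/3 = 46/3
3 + 1/(46/3) = 3 + 3/46 = 141/46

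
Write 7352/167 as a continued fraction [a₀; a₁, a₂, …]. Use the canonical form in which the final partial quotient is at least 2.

[44; 41, 1, 3]

7352 ÷ 167 → quotient 44, remainder 4
167 ÷ 4 → quotient 41, remainder 3
4 ÷ 3 → quotient 1, remainder 1
3 ÷ 1 → quotient 3, remainder 0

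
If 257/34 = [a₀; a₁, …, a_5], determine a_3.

Apply division with remainder until the remainder is 0:
⌊257/34⌋ = 7, remainder 19
⌊34/19⌋ = 1, remainder 15
⌊19/15⌋ = 1, remainder 4
⌊15/4⌋ = 3, remainder 3

3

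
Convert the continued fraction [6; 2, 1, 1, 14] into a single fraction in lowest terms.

a_0 = 6: 6/1
a_1 = 2: 13/2
a_2 = 1: 19/3
a_3 = 1: 32/5
a_4 = 14: 467/73

467/73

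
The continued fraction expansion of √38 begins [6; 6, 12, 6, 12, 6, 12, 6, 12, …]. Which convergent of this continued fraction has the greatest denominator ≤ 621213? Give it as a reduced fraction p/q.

a_0 = 6: 6/1  (≤ bound)
a_1 = 6: 37/6  (≤ bound)
a_2 = 12: 450/73  (≤ bound)
a_3 = 6: 2737/444  (≤ bound)
a_4 = 12: 33294/5401  (≤ bound)
a_5 = 6: 202501/32850  (≤ bound)
a_6 = 12: 2463306/399601  (≤ bound)
a_7 = 6: 14982337/2430456  (> 621213, stop)

2463306/399601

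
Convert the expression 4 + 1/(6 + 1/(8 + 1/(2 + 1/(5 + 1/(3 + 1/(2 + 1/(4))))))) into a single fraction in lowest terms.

77336/18575

Starting at the tail and folding back:
Start with 4.
2 + 1/(4/1) = 2 + 1/4 = 9/4
3 + 1/(9/4) = 3 + 4/9 = 31/9
5 + 1/(31/9) = 5 + 9/31 = 164/31
2 + 1/(164/31) = 2 + 31/164 = 359/164
8 + 1/(359/164) = 8 + 164/359 = 3036/359
6 + 1/(3036/359) = 6 + 359/3036 = 18575/3036
4 + 1/(18575/3036) = 4 + 3036/18575 = 77336/18575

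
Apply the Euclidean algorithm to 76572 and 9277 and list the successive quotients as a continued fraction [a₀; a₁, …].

[8; 3, 1, 15, 36, 1, 3]

⌊76572/9277⌋ = 8, remainder 2356
⌊9277/2356⌋ = 3, remainder 2209
⌊2356/2209⌋ = 1, remainder 147
⌊2209/147⌋ = 15, remainder 4
⌊147/4⌋ = 36, remainder 3
⌊4/3⌋ = 1, remainder 1
⌊3/1⌋ = 3, remainder 0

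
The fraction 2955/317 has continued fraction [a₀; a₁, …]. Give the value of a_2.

9

Run the Euclidean algorithm, recording each quotient:
2955 = 9·317 + 102, so a_0 = 9
317 = 3·102 + 11, so a_1 = 3
102 = 9·11 + 3, so a_2 = 9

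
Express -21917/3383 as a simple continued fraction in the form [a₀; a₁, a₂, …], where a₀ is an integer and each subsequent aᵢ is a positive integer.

Repeatedly divide and take the remainder:
⌊-21917/3383⌋ = -7, remainder 1764
⌊3383/1764⌋ = 1, remainder 1619
⌊1764/1619⌋ = 1, remainder 145
⌊1619/145⌋ = 11, remainder 24
⌊145/24⌋ = 6, remainder 1
⌊24/1⌋ = 24, remainder 0

[-7; 1, 1, 11, 6, 24]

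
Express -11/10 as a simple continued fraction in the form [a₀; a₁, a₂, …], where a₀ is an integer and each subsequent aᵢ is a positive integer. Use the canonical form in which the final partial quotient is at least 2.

[-2; 1, 9]

Run the Euclidean algorithm, recording each quotient:
⌊-11/10⌋ = -2, remainder 9
⌊10/9⌋ = 1, remainder 1
⌊9/1⌋ = 9, remainder 0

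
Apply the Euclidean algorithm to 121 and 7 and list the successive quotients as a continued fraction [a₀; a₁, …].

[17; 3, 2]

⌊121/7⌋ = 17, remainder 2
⌊7/2⌋ = 3, remainder 1
⌊2/1⌋ = 2, remainder 0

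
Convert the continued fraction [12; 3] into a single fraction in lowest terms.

Starting at the tail and folding back:
Start with 3.
12 + 1/(3/1) = 12 + 1/3 = 37/3

37/3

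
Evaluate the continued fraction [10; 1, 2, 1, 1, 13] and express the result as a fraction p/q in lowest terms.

Start with 13.
1 + 1/(13/1) = 1 + 1/13 = 14/13
1 + 1/(14/13) = 1 + 13/14 = 27/14
2 + 1/(27/14) = 2 + 14/27 = 68/27
1 + 1/(68/27) = 1 + 27/68 = 95/68
10 + 1/(95/68) = 10 + 68/95 = 1018/95

1018/95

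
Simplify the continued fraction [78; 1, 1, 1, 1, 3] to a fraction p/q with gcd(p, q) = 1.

1415/18

Start with 3.
1 + 1/(3/1) = 1 + 1/3 = 4/3
1 + 1/(4/3) = 1 + 3/4 = 7/4
1 + 1/(7/4) = 1 + 4/7 = 11/7
1 + 1/(11/7) = 1 + 7/11 = 18/11
78 + 1/(18/11) = 78 + 11/18 = 1415/18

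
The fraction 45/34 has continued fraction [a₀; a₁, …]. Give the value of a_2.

45 = 1·34 + 11, so a_0 = 1
34 = 3·11 + 1, so a_1 = 3
11 = 11·1 + 0, so a_2 = 11

11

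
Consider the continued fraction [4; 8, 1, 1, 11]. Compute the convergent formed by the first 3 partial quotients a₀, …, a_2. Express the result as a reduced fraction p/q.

37/9

a_0 = 4: 4/1
a_1 = 8: 33/8
a_2 = 1: 37/9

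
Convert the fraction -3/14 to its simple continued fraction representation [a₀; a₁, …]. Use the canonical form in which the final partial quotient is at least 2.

[-1; 1, 3, 1, 2]

Repeatedly divide and take the remainder:
-3 = -1·14 + 11, so a_0 = -1
14 = 1·11 + 3, so a_1 = 1
11 = 3·3 + 2, so a_2 = 3
3 = 1·2 + 1, so a_3 = 1
2 = 2·1 + 0, so a_4 = 2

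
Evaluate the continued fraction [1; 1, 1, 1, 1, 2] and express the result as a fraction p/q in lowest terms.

Compute successive convergents:
a_0 = 1: 1/1
a_1 = 1: 2/1
a_2 = 1: 3/2
a_3 = 1: 5/3
a_4 = 1: 8/5
a_5 = 2: 21/13

21/13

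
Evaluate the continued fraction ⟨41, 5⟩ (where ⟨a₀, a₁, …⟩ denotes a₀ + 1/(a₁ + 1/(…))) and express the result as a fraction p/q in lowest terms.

Collapse the nested fraction from the inside out:
Start with 5.
41 + 1/(5/1) = 41 + 1/5 = 206/5

206/5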